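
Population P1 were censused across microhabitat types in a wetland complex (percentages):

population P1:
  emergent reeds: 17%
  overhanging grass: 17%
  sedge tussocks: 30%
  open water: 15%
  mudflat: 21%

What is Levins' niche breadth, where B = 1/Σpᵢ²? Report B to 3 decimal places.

Convert percentages to proportions (divide by 100).
Σpᵢ² = 0.17² + 0.17² + 0.30² + 0.15² + 0.21² = 0.0289 + 0.0289 + 0.0900 + 0.0225 + 0.0441 = 0.2144
B = 1 / 0.2144 = 4.66418

4.664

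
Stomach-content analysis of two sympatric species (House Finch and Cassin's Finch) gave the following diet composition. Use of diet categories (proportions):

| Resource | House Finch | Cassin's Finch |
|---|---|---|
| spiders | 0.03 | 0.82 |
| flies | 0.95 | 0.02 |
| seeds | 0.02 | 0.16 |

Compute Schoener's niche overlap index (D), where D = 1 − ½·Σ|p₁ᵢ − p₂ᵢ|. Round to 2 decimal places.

Σ|p₁ᵢ − p₂ᵢ| = 0.79 + 0.93 + 0.14 = 1.86
D = 1 − ½ × 1.86 = 1 − 0.930 = 0.0700

0.07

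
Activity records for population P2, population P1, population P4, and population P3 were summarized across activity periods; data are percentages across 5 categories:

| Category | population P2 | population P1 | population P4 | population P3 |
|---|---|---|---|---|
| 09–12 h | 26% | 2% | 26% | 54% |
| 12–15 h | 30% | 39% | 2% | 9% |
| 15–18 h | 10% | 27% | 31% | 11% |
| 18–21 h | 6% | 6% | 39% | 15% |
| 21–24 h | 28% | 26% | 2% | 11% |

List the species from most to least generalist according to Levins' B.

Convert percentages to proportions (divide by 100).
Σp_P2ᵢ² = 0.26² + 0.30² + 0.10² + 0.06² + 0.28² = 0.0676 + 0.0900 + 0.0100 + 0.0036 + 0.0784 = 0.2496
B_P2 = 1 / 0.2496 = 4.0064
Σp_P1ᵢ² = 0.02² + 0.39² + 0.27² + 0.06² + 0.26² = 0.0004 + 0.1521 + 0.0729 + 0.0036 + 0.0676 = 0.2966
B_P1 = 1 / 0.2966 = 3.3715
Σp_P4ᵢ² = 0.26² + 0.02² + 0.31² + 0.39² + 0.02² = 0.0676 + 0.0004 + 0.0961 + 0.1521 + 0.0004 = 0.3166
B_P4 = 1 / 0.3166 = 3.1586
Σp_P3ᵢ² = 0.54² + 0.09² + 0.11² + 0.15² + 0.11² = 0.2916 + 0.0081 + 0.0121 + 0.0225 + 0.0121 = 0.3464
B_P3 = 1 / 0.3464 = 2.8868
Ranking by B (broadest → narrowest): population P2 (4.01) > population P1 (3.37) > population P4 (3.16) > population P3 (2.89)

population P2 > population P1 > population P4 > population P3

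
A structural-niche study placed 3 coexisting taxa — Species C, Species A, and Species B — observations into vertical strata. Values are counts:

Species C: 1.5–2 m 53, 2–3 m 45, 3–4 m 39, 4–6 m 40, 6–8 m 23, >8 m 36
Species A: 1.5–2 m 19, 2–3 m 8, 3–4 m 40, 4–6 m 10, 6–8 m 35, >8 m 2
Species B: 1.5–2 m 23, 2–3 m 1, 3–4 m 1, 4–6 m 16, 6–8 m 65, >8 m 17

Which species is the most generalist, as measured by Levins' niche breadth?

Proportions for Species C (n=236): 53/236=0.2246, 45/236=0.1907, 39/236=0.1653, 40/236=0.1695, 23/236=0.0975, 36/236=0.1525
Proportions for Species A (n=114): 19/114=0.1667, 8/114=0.0702, 40/114=0.3509, 10/114=0.0877, 35/114=0.3070, 2/114=0.0175
Proportions for Species B (n=123): 23/123=0.1870, 1/123=0.0081, 1/123=0.0081, 16/123=0.1301, 65/123=0.5285, 17/123=0.1382
Σp_Cᵢ² = 0.2246² + 0.1907² + 0.1653² + 0.1695² + 0.0975² + 0.1525² = 0.050445 + 0.036366 + 0.027324 + 0.028730 + 0.009506 + 0.023256 = 0.175627
B_C = 1 / 0.175627 = 5.6939
Σp_Aᵢ² = 0.1667² + 0.0702² + 0.3509² + 0.0877² + 0.3070² + 0.0175² = 0.027789 + 0.004928 + 0.123131 + 0.007691 + 0.094249 + 0.000306 = 0.258094
B_A = 1 / 0.258094 = 3.8746
Σp_Bᵢ² = 0.1870² + 0.0081² + 0.0081² + 0.1301² + 0.5285² + 0.1382² = 0.034969 + 0.000066 + 0.000066 + 0.016926 + 0.279312 + 0.019099 = 0.350438
B_B = 1 / 0.350438 = 2.8536
Highest B → broadest niche (most generalist): Species C (B = 5.69).

Species C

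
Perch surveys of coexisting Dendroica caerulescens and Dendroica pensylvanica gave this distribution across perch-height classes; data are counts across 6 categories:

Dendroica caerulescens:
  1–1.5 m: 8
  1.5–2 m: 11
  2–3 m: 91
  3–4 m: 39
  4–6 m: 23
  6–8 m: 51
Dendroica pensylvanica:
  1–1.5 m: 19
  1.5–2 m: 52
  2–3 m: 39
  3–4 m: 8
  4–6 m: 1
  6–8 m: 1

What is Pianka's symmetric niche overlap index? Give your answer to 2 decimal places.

Proportions for Dendroica caerulescens (n=223): 8/223=0.0359, 11/223=0.0493, 91/223=0.4081, 39/223=0.1749, 23/223=0.1031, 51/223=0.2287
Proportions for Dendroica pensylvanica (n=120): 19/120=0.1583, 52/120=0.4333, 39/120=0.3250, 8/120=0.0667, 1/120=0.0083, 1/120=0.0083
Σ p₁ᵢp₂ᵢ = 0.005683 + 0.021362 + 0.132633 + 0.011666 + 0.000856 + 0.001898 = 0.174098
Σp_1ᵢ² = 0.0359² + 0.0493² + 0.4081² + 0.1749² + 0.1031² + 0.2287² = 0.001289 + 0.002430 + 0.166546 + 0.030590 + 0.010630 + 0.052304 = 0.263789
Σp_2ᵢ² = 0.1583² + 0.4333² + 0.3250² + 0.0667² + 0.0083² + 0.0083² = 0.025059 + 0.187749 + 0.105625 + 0.004449 + 0.000069 + 0.000069 = 0.323020
O = 0.174098 / √(0.263789 × 0.323020) = 0.174098 / 0.2919060 = 0.5964

0.60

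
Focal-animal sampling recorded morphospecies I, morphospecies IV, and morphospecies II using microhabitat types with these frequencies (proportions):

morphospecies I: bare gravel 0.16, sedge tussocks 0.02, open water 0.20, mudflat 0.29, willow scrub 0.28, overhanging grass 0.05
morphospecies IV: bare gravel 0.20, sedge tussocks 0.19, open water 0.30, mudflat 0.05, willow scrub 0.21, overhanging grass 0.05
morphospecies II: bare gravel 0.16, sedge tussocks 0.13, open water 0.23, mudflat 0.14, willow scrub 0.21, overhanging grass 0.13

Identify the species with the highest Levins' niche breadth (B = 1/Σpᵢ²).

morphospecies II

Σp_Iᵢ² = 0.16² + 0.02² + 0.20² + 0.29² + 0.28² + 0.05² = 0.0256 + 0.0004 + 0.0400 + 0.0841 + 0.0784 + 0.0025 = 0.2310
B_I = 1 / 0.2310 = 4.3290
Σp_IVᵢ² = 0.20² + 0.19² + 0.30² + 0.05² + 0.21² + 0.05² = 0.0400 + 0.0361 + 0.0900 + 0.0025 + 0.0441 + 0.0025 = 0.2152
B_IV = 1 / 0.2152 = 4.6468
Σp_IIᵢ² = 0.16² + 0.13² + 0.23² + 0.14² + 0.21² + 0.13² = 0.0256 + 0.0169 + 0.0529 + 0.0196 + 0.0441 + 0.0169 = 0.1760
B_II = 1 / 0.1760 = 5.6818
Highest B → broadest niche (most generalist): morphospecies II (B = 5.68).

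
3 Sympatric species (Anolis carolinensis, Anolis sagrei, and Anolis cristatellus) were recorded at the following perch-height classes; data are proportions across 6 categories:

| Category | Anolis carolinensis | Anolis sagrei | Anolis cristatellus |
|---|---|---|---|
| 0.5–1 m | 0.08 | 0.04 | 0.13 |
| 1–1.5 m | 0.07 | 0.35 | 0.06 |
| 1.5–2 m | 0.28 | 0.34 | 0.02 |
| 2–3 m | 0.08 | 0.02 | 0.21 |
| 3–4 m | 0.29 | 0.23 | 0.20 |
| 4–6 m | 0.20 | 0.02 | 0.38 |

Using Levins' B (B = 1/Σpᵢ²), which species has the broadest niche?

Anolis carolinensis

Σp_caroᵢ² = 0.08² + 0.07² + 0.28² + 0.08² + 0.29² + 0.20² = 0.0064 + 0.0049 + 0.0784 + 0.0064 + 0.0841 + 0.0400 = 0.2202
B_caro = 1 / 0.2202 = 4.5413
Σp_sagrᵢ² = 0.04² + 0.35² + 0.34² + 0.02² + 0.23² + 0.02² = 0.0016 + 0.1225 + 0.1156 + 0.0004 + 0.0529 + 0.0004 = 0.2934
B_sagr = 1 / 0.2934 = 3.4083
Σp_crisᵢ² = 0.13² + 0.06² + 0.02² + 0.21² + 0.20² + 0.38² = 0.0169 + 0.0036 + 0.0004 + 0.0441 + 0.0400 + 0.1444 = 0.2494
B_cris = 1 / 0.2494 = 4.0096
Highest B → broadest niche (most generalist): Anolis carolinensis (B = 4.54).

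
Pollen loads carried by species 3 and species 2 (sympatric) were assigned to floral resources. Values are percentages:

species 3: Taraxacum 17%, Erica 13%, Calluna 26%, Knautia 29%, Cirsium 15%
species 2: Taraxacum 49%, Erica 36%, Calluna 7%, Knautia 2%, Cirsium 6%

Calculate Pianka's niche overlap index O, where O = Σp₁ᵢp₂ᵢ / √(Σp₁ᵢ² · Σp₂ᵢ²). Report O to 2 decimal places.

Convert percentages to proportions (divide by 100).
Σ p₁ᵢp₂ᵢ = 0.0833 + 0.0468 + 0.0182 + 0.0058 + 0.0090 = 0.1631
Σp_1ᵢ² = 0.17² + 0.13² + 0.26² + 0.29² + 0.15² = 0.0289 + 0.0169 + 0.0676 + 0.0841 + 0.0225 = 0.2200
Σp_2ᵢ² = 0.49² + 0.36² + 0.07² + 0.02² + 0.06² = 0.2401 + 0.1296 + 0.0049 + 0.0004 + 0.0036 = 0.3786
O = 0.1631 / √(0.2200 × 0.3786) = 0.1631 / 0.28860 = 0.5651

0.57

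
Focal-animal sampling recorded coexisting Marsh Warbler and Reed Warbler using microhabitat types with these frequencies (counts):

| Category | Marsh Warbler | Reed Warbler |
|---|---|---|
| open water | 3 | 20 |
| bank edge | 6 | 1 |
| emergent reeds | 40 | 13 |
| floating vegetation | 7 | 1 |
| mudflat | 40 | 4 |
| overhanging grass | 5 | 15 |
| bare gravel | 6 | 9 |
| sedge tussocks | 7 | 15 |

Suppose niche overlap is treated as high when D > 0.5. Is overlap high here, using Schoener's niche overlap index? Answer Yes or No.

Proportions for Marsh Warbler (n=114): 3/114=0.0263, 6/114=0.0526, 40/114=0.3509, 7/114=0.0614, 40/114=0.3509, 5/114=0.0439, 6/114=0.0526, 7/114=0.0614
Proportions for Reed Warbler (n=78): 20/78=0.2564, 1/78=0.0128, 13/78=0.1667, 1/78=0.0128, 4/78=0.0513, 15/78=0.1923, 9/78=0.1154, 15/78=0.1923
Σ|p₁ᵢ − p₂ᵢ| = 0.2301 + 0.0398 + 0.1842 + 0.0486 + 0.2996 + 0.1484 + 0.0628 + 0.1309 = 1.1444
D = 1 − ½ × 1.1444 = 1 − 0.57220 = 0.42780
D = 0.42780 < 0.5 → No.

No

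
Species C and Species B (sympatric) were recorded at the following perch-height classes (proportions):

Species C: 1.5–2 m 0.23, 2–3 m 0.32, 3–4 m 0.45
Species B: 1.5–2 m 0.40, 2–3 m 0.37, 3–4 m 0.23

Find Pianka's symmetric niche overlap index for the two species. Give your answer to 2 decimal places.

Σ p₁ᵢp₂ᵢ = 0.0920 + 0.1184 + 0.1035 = 0.3139
Σp_1ᵢ² = 0.23² + 0.32² + 0.45² = 0.0529 + 0.1024 + 0.2025 = 0.3578
Σp_2ᵢ² = 0.40² + 0.37² + 0.23² = 0.1600 + 0.1369 + 0.0529 = 0.3498
O = 0.3139 / √(0.3578 × 0.3498) = 0.3139 / 0.35378 = 0.8873

0.89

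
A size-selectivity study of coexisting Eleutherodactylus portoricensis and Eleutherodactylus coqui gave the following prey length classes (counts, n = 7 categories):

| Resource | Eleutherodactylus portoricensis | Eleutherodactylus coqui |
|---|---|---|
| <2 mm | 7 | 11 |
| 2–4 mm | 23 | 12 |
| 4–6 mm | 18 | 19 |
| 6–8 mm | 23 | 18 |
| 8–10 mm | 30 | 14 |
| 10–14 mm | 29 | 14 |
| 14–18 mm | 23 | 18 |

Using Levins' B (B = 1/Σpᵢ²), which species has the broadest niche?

Eleutherodactylus coqui

Proportions for Eleutherodactylus portoricensis (n=153): 7/153=0.0458, 23/153=0.1503, 18/153=0.1176, 23/153=0.1503, 30/153=0.1961, 29/153=0.1895, 23/153=0.1503
Proportions for Eleutherodactylus coqui (n=106): 11/106=0.1038, 12/106=0.1132, 19/106=0.1792, 18/106=0.1698, 14/106=0.1321, 14/106=0.1321, 18/106=0.1698
Σp_portᵢ² = 0.0458² + 0.1503² + 0.1176² + 0.1503² + 0.1961² + 0.1895² + 0.1503² = 0.002098 + 0.022590 + 0.013830 + 0.022590 + 0.038455 + 0.035910 + 0.022590 = 0.158063
B_port = 1 / 0.158063 = 6.3266
Σp_coquᵢ² = 0.1038² + 0.1132² + 0.1792² + 0.1698² + 0.1321² + 0.1321² + 0.1698² = 0.010774 + 0.012814 + 0.032113 + 0.028832 + 0.017450 + 0.017450 + 0.028832 = 0.148265
B_coqu = 1 / 0.148265 = 6.7447
Highest B → broadest niche (most generalist): Eleutherodactylus coqui (B = 6.74).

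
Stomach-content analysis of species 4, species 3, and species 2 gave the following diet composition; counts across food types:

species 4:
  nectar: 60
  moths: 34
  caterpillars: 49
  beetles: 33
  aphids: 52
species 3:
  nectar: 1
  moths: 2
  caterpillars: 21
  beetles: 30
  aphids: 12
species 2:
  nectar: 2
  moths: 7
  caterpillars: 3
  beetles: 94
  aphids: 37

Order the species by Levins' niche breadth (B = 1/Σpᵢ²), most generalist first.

species 4 > species 3 > species 2

Proportions for species 4 (n=228): 60/228=0.2632, 34/228=0.1491, 49/228=0.2149, 33/228=0.1447, 52/228=0.2281
Proportions for species 3 (n=66): 1/66=0.0152, 2/66=0.0303, 21/66=0.3182, 30/66=0.4545, 12/66=0.1818
Proportions for species 2 (n=143): 2/143=0.0140, 7/143=0.0490, 3/143=0.0210, 94/143=0.6573, 37/143=0.2587
Σp_4ᵢ² = 0.2632² + 0.1491² + 0.2149² + 0.1447² + 0.2281² = 0.069274 + 0.022231 + 0.046182 + 0.020938 + 0.052030 = 0.210655
B_4 = 1 / 0.210655 = 4.7471
Σp_3ᵢ² = 0.0152² + 0.0303² + 0.3182² + 0.4545² + 0.1818² = 0.000231 + 0.000918 + 0.101251 + 0.206570 + 0.033051 = 0.342021
B_3 = 1 / 0.342021 = 2.9238
Σp_2ᵢ² = 0.0140² + 0.0490² + 0.0210² + 0.6573² + 0.2587² = 0.000196 + 0.002401 + 0.000441 + 0.432043 + 0.066926 = 0.502007
B_2 = 1 / 0.502007 = 1.9920
Ranking by B (broadest → narrowest): species 4 (4.75) > species 3 (2.92) > species 2 (1.99)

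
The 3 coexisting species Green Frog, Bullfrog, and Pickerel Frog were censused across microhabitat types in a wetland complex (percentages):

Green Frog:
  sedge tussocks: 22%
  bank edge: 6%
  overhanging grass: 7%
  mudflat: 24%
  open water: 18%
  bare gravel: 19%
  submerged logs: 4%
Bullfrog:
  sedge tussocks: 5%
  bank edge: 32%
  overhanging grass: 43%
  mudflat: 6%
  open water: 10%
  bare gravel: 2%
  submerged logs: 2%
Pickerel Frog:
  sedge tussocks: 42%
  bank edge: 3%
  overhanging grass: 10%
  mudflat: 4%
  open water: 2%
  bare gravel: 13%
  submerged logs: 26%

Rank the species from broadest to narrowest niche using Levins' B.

Convert percentages to proportions (divide by 100).
Σp_Greeᵢ² = 0.22² + 0.06² + 0.07² + 0.24² + 0.18² + 0.19² + 0.04² = 0.0484 + 0.0036 + 0.0049 + 0.0576 + 0.0324 + 0.0361 + 0.0016 = 0.1846
B_Gree = 1 / 0.1846 = 5.4171
Σp_Bullᵢ² = 0.05² + 0.32² + 0.43² + 0.06² + 0.10² + 0.02² + 0.02² = 0.0025 + 0.1024 + 0.1849 + 0.0036 + 0.0100 + 0.0004 + 0.0004 = 0.3042
B_Bull = 1 / 0.3042 = 3.2873
Σp_Pickᵢ² = 0.42² + 0.03² + 0.10² + 0.04² + 0.02² + 0.13² + 0.26² = 0.1764 + 0.0009 + 0.0100 + 0.0016 + 0.0004 + 0.0169 + 0.0676 = 0.2738
B_Pick = 1 / 0.2738 = 3.6523
Ranking by B (broadest → narrowest): Green Frog (5.42) > Pickerel Frog (3.65) > Bullfrog (3.29)

Green Frog > Pickerel Frog > Bullfrog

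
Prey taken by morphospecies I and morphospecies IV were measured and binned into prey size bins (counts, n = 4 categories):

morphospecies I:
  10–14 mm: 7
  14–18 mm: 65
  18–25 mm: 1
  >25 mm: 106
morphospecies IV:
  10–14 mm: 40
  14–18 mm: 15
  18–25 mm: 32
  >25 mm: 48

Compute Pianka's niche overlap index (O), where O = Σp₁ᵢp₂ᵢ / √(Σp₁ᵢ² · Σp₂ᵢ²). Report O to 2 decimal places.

0.71

Proportions for morphospecies I (n=179): 7/179=0.0391, 65/179=0.3631, 1/179=0.0056, 106/179=0.5922
Proportions for morphospecies IV (n=135): 40/135=0.2963, 15/135=0.1111, 32/135=0.2370, 48/135=0.3556
Σ p₁ᵢp₂ᵢ = 0.011585 + 0.040340 + 0.001327 + 0.210586 = 0.263838
Σp_1ᵢ² = 0.0391² + 0.3631² + 0.0056² + 0.5922² = 0.001529 + 0.131842 + 0.000031 + 0.350701 = 0.484103
Σp_2ᵢ² = 0.2963² + 0.1111² + 0.2370² + 0.3556² = 0.087794 + 0.012343 + 0.056169 + 0.126451 = 0.282757
O = 0.263838 / √(0.484103 × 0.282757) = 0.263838 / 0.3699777 = 0.7131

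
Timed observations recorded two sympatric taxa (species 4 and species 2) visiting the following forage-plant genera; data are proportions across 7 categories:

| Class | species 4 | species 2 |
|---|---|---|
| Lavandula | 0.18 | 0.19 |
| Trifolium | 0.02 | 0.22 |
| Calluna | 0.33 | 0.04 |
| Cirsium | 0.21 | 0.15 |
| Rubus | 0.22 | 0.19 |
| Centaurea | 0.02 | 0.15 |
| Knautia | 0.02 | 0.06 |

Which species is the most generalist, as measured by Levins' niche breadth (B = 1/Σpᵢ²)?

species 2

Σp_4ᵢ² = 0.18² + 0.02² + 0.33² + 0.21² + 0.22² + 0.02² + 0.02² = 0.0324 + 0.0004 + 0.1089 + 0.0441 + 0.0484 + 0.0004 + 0.0004 = 0.2350
B_4 = 1 / 0.2350 = 4.2553
Σp_2ᵢ² = 0.19² + 0.22² + 0.04² + 0.15² + 0.19² + 0.15² + 0.06² = 0.0361 + 0.0484 + 0.0016 + 0.0225 + 0.0361 + 0.0225 + 0.0036 = 0.1708
B_2 = 1 / 0.1708 = 5.8548
Highest B → broadest niche (most generalist): species 2 (B = 5.85).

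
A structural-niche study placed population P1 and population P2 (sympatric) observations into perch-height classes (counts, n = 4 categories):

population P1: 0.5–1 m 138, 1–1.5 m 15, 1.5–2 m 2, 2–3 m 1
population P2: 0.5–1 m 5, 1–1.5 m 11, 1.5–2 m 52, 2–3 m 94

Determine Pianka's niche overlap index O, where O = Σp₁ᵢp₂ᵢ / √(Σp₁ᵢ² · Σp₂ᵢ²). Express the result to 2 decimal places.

0.07

Proportions for population P1 (n=156): 138/156=0.8846, 15/156=0.0962, 2/156=0.0128, 1/156=0.0064
Proportions for population P2 (n=162): 5/162=0.0309, 11/162=0.0679, 52/162=0.3210, 94/162=0.5802
Σ p₁ᵢp₂ᵢ = 0.027334 + 0.006532 + 0.004109 + 0.003713 = 0.041688
Σp_1ᵢ² = 0.8846² + 0.0962² + 0.0128² + 0.0064² = 0.782517 + 0.009254 + 0.000164 + 0.000041 = 0.791976
Σp_2ᵢ² = 0.0309² + 0.0679² + 0.3210² + 0.5802² = 0.000955 + 0.004610 + 0.103041 + 0.336632 = 0.445238
O = 0.041688 / √(0.791976 × 0.445238) = 0.041688 / 0.5938163 = 0.0702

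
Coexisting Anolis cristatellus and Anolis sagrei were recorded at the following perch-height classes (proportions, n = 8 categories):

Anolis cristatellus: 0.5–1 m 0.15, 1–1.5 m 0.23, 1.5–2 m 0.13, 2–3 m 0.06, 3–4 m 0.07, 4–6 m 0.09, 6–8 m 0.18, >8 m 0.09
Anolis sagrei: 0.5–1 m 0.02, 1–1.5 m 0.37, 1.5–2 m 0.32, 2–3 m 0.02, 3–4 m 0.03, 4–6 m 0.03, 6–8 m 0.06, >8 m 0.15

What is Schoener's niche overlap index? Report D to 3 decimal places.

0.610

Σ|p₁ᵢ − p₂ᵢ| = 0.13 + 0.14 + 0.19 + 0.04 + 0.04 + 0.06 + 0.12 + 0.06 = 0.78
D = 1 − ½ × 0.78 = 1 − 0.390 = 0.61000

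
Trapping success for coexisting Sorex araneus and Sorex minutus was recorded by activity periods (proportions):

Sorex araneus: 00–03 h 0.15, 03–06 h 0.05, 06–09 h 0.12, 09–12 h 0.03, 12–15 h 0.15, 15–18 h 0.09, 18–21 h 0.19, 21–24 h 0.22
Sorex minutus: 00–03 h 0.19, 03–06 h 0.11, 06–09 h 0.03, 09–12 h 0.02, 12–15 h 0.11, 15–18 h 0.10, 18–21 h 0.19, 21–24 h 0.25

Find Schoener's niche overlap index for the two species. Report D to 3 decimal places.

Σ|p₁ᵢ − p₂ᵢ| = 0.04 + 0.06 + 0.09 + 0.01 + 0.04 + 0.01 + 0.00 + 0.03 = 0.28
D = 1 − ½ × 0.28 = 1 − 0.140 = 0.86000

0.860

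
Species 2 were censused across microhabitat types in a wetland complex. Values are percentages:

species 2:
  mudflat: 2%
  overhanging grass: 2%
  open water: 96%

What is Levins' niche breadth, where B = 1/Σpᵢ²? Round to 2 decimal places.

1.08

Convert percentages to proportions (divide by 100).
Σpᵢ² = 0.02² + 0.02² + 0.96² = 0.0004 + 0.0004 + 0.9216 = 0.9224
B = 1 / 0.9224 = 1.0841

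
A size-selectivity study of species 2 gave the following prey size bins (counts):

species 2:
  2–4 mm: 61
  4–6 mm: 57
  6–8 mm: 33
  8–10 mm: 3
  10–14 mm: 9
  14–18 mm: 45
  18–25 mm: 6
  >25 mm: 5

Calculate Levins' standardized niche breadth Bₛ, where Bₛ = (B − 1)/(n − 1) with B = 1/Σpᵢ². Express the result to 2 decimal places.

Proportions for species 2 (n=219): 61/219=0.2785, 57/219=0.2603, 33/219=0.1507, 3/219=0.0137, 9/219=0.0411, 45/219=0.2055, 6/219=0.0274, 5/219=0.0228
Σpᵢ² = 0.2785² + 0.2603² + 0.1507² + 0.0137² + 0.0411² + 0.2055² + 0.0274² + 0.0228² = 0.077562 + 0.067756 + 0.022710 + 0.000188 + 0.001689 + 0.042230 + 0.000751 + 0.000520 = 0.213406
B = 1 / 0.213406 = 4.6859
Bₛ = (B − 1)/(n − 1) = (4.6859 − 1)/(8 − 1) = 3.6859/7 = 0.5266

0.53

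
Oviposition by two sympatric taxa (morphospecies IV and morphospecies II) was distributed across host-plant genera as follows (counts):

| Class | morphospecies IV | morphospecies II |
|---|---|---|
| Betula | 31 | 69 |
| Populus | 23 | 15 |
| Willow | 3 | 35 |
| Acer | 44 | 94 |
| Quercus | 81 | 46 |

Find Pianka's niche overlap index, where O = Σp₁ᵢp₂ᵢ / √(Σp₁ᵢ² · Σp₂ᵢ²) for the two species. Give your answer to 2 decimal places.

Proportions for morphospecies IV (n=182): 31/182=0.1703, 23/182=0.1264, 3/182=0.0165, 44/182=0.2418, 81/182=0.4451
Proportions for morphospecies II (n=259): 69/259=0.2664, 15/259=0.0579, 35/259=0.1351, 94/259=0.3629, 46/259=0.1776
Σ p₁ᵢp₂ᵢ = 0.045368 + 0.007319 + 0.002229 + 0.087749 + 0.079050 = 0.221715
Σp_1ᵢ² = 0.1703² + 0.1264² + 0.0165² + 0.2418² + 0.4451² = 0.029002 + 0.015977 + 0.000272 + 0.058467 + 0.198114 = 0.301832
Σp_2ᵢ² = 0.2664² + 0.0579² + 0.1351² + 0.3629² + 0.1776² = 0.070969 + 0.003352 + 0.018252 + 0.131696 + 0.031542 = 0.255811
O = 0.221715 / √(0.301832 × 0.255811) = 0.221715 / 0.2778704 = 0.7979

0.80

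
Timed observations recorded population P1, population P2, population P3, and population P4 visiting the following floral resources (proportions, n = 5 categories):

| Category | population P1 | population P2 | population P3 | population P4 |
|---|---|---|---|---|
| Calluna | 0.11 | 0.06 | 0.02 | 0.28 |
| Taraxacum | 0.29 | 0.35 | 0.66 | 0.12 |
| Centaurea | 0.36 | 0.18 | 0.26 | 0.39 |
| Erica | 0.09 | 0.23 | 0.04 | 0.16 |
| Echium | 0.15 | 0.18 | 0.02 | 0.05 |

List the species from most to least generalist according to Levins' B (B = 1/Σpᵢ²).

Σp_P1ᵢ² = 0.11² + 0.29² + 0.36² + 0.09² + 0.15² = 0.0121 + 0.0841 + 0.1296 + 0.0081 + 0.0225 = 0.2564
B_P1 = 1 / 0.2564 = 3.9002
Σp_P2ᵢ² = 0.06² + 0.35² + 0.18² + 0.23² + 0.18² = 0.0036 + 0.1225 + 0.0324 + 0.0529 + 0.0324 = 0.2438
B_P2 = 1 / 0.2438 = 4.1017
Σp_P3ᵢ² = 0.02² + 0.66² + 0.26² + 0.04² + 0.02² = 0.0004 + 0.4356 + 0.0676 + 0.0016 + 0.0004 = 0.5056
B_P3 = 1 / 0.5056 = 1.9778
Σp_P4ᵢ² = 0.28² + 0.12² + 0.39² + 0.16² + 0.05² = 0.0784 + 0.0144 + 0.1521 + 0.0256 + 0.0025 = 0.2730
B_P4 = 1 / 0.2730 = 3.6630
Ranking by B (broadest → narrowest): population P2 (4.10) > population P1 (3.90) > population P4 (3.66) > population P3 (1.98)

population P2 > population P1 > population P4 > population P3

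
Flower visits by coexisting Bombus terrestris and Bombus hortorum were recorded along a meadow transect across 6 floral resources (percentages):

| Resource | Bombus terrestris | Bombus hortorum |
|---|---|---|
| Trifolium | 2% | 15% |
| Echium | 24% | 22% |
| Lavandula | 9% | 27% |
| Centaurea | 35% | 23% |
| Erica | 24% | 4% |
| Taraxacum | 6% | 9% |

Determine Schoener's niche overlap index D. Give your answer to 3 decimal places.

0.660

Convert percentages to proportions (divide by 100).
Σ|p₁ᵢ − p₂ᵢ| = 0.13 + 0.02 + 0.18 + 0.12 + 0.20 + 0.03 = 0.68
D = 1 − ½ × 0.68 = 1 − 0.340 = 0.66000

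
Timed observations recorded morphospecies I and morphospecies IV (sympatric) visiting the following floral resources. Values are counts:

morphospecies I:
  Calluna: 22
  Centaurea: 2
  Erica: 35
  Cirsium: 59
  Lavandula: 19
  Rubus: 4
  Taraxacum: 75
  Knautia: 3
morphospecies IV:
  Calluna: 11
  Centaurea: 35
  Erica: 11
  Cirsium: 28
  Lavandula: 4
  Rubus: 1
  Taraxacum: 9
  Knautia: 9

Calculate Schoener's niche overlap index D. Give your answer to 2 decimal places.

Proportions for morphospecies I (n=219): 22/219=0.1005, 2/219=0.0091, 35/219=0.1598, 59/219=0.2694, 19/219=0.0868, 4/219=0.0183, 75/219=0.3425, 3/219=0.0137
Proportions for morphospecies IV (n=108): 11/108=0.1019, 35/108=0.3241, 11/108=0.1019, 28/108=0.2593, 4/108=0.0370, 1/108=0.0093, 9/108=0.0833, 9/108=0.0833
Σ|p₁ᵢ − p₂ᵢ| = 0.0014 + 0.3150 + 0.0579 + 0.0101 + 0.0498 + 0.0090 + 0.2592 + 0.0696 = 0.7720
D = 1 − ½ × 0.7720 = 1 − 0.38600 = 0.61400

0.61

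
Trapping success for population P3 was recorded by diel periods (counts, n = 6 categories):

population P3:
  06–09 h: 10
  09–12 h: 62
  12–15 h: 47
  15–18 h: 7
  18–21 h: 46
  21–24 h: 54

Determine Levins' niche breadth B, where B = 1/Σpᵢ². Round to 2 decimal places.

Proportions for population P3 (n=226): 10/226=0.0442, 62/226=0.2743, 47/226=0.2080, 7/226=0.0310, 46/226=0.2035, 54/226=0.2389
Σpᵢ² = 0.0442² + 0.2743² + 0.2080² + 0.0310² + 0.2035² + 0.2389² = 0.001954 + 0.075240 + 0.043264 + 0.000961 + 0.041412 + 0.057073 = 0.219904
B = 1 / 0.219904 = 4.5474

4.55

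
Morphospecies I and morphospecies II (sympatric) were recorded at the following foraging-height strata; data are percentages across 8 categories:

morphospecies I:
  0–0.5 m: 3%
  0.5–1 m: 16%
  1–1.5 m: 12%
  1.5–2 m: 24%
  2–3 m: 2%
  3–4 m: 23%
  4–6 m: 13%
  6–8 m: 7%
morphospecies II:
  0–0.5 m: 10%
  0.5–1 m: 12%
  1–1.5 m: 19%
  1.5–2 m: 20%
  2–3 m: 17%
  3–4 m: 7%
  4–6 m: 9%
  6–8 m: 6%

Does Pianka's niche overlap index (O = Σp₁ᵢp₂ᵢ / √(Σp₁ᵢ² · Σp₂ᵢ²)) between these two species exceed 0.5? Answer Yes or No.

Convert percentages to proportions (divide by 100).
Σ p₁ᵢp₂ᵢ = 0.0030 + 0.0192 + 0.0228 + 0.0480 + 0.0034 + 0.0161 + 0.0117 + 0.0042 = 0.1284
Σp_1ᵢ² = 0.03² + 0.16² + 0.12² + 0.24² + 0.02² + 0.23² + 0.13² + 0.07² = 0.0009 + 0.0256 + 0.0144 + 0.0576 + 0.0004 + 0.0529 + 0.0169 + 0.0049 = 0.1736
Σp_2ᵢ² = 0.10² + 0.12² + 0.19² + 0.20² + 0.17² + 0.07² + 0.09² + 0.06² = 0.0100 + 0.0144 + 0.0361 + 0.0400 + 0.0289 + 0.0049 + 0.0081 + 0.0036 = 0.1460
O = 0.1284 / √(0.1736 × 0.1460) = 0.1284 / 0.15920 = 0.8065
O = 0.8065 > 0.5 → Yes.

Yes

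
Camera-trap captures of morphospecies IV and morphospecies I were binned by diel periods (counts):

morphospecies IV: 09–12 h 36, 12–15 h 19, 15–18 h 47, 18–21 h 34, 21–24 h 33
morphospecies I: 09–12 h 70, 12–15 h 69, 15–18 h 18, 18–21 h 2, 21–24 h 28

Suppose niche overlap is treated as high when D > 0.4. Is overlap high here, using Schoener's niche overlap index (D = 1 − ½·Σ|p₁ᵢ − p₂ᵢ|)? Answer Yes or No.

Proportions for morphospecies IV (n=169): 36/169=0.2130, 19/169=0.1124, 47/169=0.2781, 34/169=0.2012, 33/169=0.1953
Proportions for morphospecies I (n=187): 70/187=0.3743, 69/187=0.3690, 18/187=0.0963, 2/187=0.0107, 28/187=0.1497
Σ|p₁ᵢ − p₂ᵢ| = 0.1613 + 0.2566 + 0.1818 + 0.1905 + 0.0456 = 0.8358
D = 1 − ½ × 0.8358 = 1 − 0.41790 = 0.58210
D = 0.58210 > 0.4 → Yes.

Yes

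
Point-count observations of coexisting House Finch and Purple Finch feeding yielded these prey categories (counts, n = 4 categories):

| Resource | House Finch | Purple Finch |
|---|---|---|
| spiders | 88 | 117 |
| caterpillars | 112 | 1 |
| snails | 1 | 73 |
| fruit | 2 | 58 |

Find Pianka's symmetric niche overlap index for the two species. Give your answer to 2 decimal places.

0.50

Proportions for House Finch (n=203): 88/203=0.4335, 112/203=0.5517, 1/203=0.0049, 2/203=0.0099
Proportions for Purple Finch (n=249): 117/249=0.4699, 1/249=0.0040, 73/249=0.2932, 58/249=0.2329
Σ p₁ᵢp₂ᵢ = 0.203702 + 0.002207 + 0.001437 + 0.002306 = 0.209652
Σp_1ᵢ² = 0.4335² + 0.5517² + 0.0049² + 0.0099² = 0.187922 + 0.304373 + 0.000024 + 0.000098 = 0.492417
Σp_2ᵢ² = 0.4699² + 0.0040² + 0.2932² + 0.2329² = 0.220806 + 0.000016 + 0.085966 + 0.054242 = 0.361030
O = 0.209652 / √(0.492417 × 0.361030) = 0.209652 / 0.4216365 = 0.4972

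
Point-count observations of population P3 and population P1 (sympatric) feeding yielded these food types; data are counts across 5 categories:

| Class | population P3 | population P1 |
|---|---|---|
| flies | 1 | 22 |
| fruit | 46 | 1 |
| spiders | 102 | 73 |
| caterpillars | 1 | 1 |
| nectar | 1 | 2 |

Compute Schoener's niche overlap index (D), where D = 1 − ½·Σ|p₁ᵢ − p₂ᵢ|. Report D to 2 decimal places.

Proportions for population P3 (n=151): 1/151=0.0066, 46/151=0.3046, 102/151=0.6755, 1/151=0.0066, 1/151=0.0066
Proportions for population P1 (n=99): 22/99=0.2222, 1/99=0.0101, 73/99=0.7374, 1/99=0.0101, 2/99=0.0202
Σ|p₁ᵢ − p₂ᵢ| = 0.2156 + 0.2945 + 0.0619 + 0.0035 + 0.0136 = 0.5891
D = 1 − ½ × 0.5891 = 1 − 0.29455 = 0.70545

0.71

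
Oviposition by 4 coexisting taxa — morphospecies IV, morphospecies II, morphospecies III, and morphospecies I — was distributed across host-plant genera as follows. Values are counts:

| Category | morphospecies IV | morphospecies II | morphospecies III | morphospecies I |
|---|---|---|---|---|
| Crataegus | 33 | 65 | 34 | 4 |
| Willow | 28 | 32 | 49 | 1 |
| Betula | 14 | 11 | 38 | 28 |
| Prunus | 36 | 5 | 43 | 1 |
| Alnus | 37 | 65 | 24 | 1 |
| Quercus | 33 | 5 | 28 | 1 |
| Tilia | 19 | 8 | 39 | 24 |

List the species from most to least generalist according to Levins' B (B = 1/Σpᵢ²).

morphospecies III > morphospecies IV > morphospecies II > morphospecies I

Proportions for morphospecies IV (n=200): 33/200=0.1650, 28/200=0.1400, 14/200=0.0700, 36/200=0.1800, 37/200=0.1850, 33/200=0.1650, 19/200=0.0950
Proportions for morphospecies II (n=191): 65/191=0.3403, 32/191=0.1675, 11/191=0.0576, 5/191=0.0262, 65/191=0.3403, 5/191=0.0262, 8/191=0.0419
Proportions for morphospecies III (n=255): 34/255=0.1333, 49/255=0.1922, 38/255=0.1490, 43/255=0.1686, 24/255=0.0941, 28/255=0.1098, 39/255=0.1529
Proportions for morphospecies I (n=60): 4/60=0.0667, 1/60=0.0167, 28/60=0.4667, 1/60=0.0167, 1/60=0.0167, 1/60=0.0167, 24/60=0.4000
Σp_IVᵢ² = 0.1650² + 0.1400² + 0.0700² + 0.1800² + 0.1850² + 0.1650² + 0.0950² = 0.027225 + 0.019600 + 0.004900 + 0.032400 + 0.034225 + 0.027225 + 0.009025 = 0.154600
B_IV = 1 / 0.154600 = 6.4683
Σp_IIᵢ² = 0.3403² + 0.1675² + 0.0576² + 0.0262² + 0.3403² + 0.0262² + 0.0419² = 0.115804 + 0.028056 + 0.003318 + 0.000686 + 0.115804 + 0.000686 + 0.001756 = 0.266110
B_II = 1 / 0.266110 = 3.7578
Σp_IIIᵢ² = 0.1333² + 0.1922² + 0.1490² + 0.1686² + 0.0941² + 0.1098² + 0.1529² = 0.017769 + 0.036941 + 0.022201 + 0.028426 + 0.008855 + 0.012056 + 0.023378 = 0.149626
B_III = 1 / 0.149626 = 6.6833
Σp_Iᵢ² = 0.0667² + 0.0167² + 0.4667² + 0.0167² + 0.0167² + 0.0167² + 0.4000² = 0.004449 + 0.000279 + 0.217809 + 0.000279 + 0.000279 + 0.000279 + 0.160000 = 0.383374
B_I = 1 / 0.383374 = 2.6084
Ranking by B (broadest → narrowest): morphospecies III (6.68) > morphospecies IV (6.47) > morphospecies II (3.76) > morphospecies I (2.61)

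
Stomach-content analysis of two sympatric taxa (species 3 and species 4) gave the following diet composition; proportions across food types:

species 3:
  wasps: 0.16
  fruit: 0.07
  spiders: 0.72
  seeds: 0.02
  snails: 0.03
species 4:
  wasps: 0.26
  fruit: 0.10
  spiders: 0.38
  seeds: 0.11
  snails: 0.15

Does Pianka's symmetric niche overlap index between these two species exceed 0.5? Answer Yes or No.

Yes

Σ p₁ᵢp₂ᵢ = 0.0416 + 0.0070 + 0.2736 + 0.0022 + 0.0045 = 0.3289
Σp_1ᵢ² = 0.16² + 0.07² + 0.72² + 0.02² + 0.03² = 0.0256 + 0.0049 + 0.5184 + 0.0004 + 0.0009 = 0.5502
Σp_2ᵢ² = 0.26² + 0.10² + 0.38² + 0.11² + 0.15² = 0.0676 + 0.0100 + 0.1444 + 0.0121 + 0.0225 = 0.2566
O = 0.3289 / √(0.5502 × 0.2566) = 0.3289 / 0.37574 = 0.8753
O = 0.8753 > 0.5 → Yes.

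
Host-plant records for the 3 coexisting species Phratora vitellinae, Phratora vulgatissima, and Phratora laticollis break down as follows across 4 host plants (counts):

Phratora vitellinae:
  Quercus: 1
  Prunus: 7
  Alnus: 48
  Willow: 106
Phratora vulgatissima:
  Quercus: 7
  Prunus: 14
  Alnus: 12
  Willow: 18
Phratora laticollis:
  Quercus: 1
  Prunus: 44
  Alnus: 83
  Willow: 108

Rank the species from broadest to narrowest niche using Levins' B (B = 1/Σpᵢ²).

Proportions for Phratora vitellinae (n=162): 1/162=0.0062, 7/162=0.0432, 48/162=0.2963, 106/162=0.6543
Proportions for Phratora vulgatissima (n=51): 7/51=0.1373, 14/51=0.2745, 12/51=0.2353, 18/51=0.3529
Proportions for Phratora laticollis (n=236): 1/236=0.0042, 44/236=0.1864, 83/236=0.3517, 108/236=0.4576
Σp_viteᵢ² = 0.0062² + 0.0432² + 0.2963² + 0.6543² = 0.000038 + 0.001866 + 0.087794 + 0.428108 = 0.517806
B_vite = 1 / 0.517806 = 1.9312
Σp_vulgᵢ² = 0.1373² + 0.2745² + 0.2353² + 0.3529² = 0.018851 + 0.075350 + 0.055366 + 0.124538 = 0.274105
B_vulg = 1 / 0.274105 = 3.6482
Σp_latiᵢ² = 0.0042² + 0.1864² + 0.3517² + 0.4576² = 0.000018 + 0.034745 + 0.123693 + 0.209398 = 0.367854
B_lati = 1 / 0.367854 = 2.7185
Ranking by B (broadest → narrowest): Phratora vulgatissima (3.65) > Phratora laticollis (2.72) > Phratora vitellinae (1.93)

Phratora vulgatissima > Phratora laticollis > Phratora vitellinae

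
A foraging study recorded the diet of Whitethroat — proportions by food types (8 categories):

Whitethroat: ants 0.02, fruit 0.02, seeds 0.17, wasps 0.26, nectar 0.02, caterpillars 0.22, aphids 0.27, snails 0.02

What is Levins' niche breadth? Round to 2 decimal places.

Σpᵢ² = 0.02² + 0.02² + 0.17² + 0.26² + 0.02² + 0.22² + 0.27² + 0.02² = 0.0004 + 0.0004 + 0.0289 + 0.0676 + 0.0004 + 0.0484 + 0.0729 + 0.0004 = 0.2194
B = 1 / 0.2194 = 4.5579

4.56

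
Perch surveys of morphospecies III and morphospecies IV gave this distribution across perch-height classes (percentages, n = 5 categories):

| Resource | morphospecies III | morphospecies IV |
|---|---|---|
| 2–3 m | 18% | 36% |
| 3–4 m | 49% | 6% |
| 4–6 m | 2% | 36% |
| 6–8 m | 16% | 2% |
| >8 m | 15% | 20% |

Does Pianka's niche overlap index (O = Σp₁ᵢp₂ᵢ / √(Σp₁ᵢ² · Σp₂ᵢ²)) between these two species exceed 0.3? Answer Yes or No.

Yes

Convert percentages to proportions (divide by 100).
Σ p₁ᵢp₂ᵢ = 0.0648 + 0.0294 + 0.0072 + 0.0032 + 0.0300 = 0.1346
Σp_1ᵢ² = 0.18² + 0.49² + 0.02² + 0.16² + 0.15² = 0.0324 + 0.2401 + 0.0004 + 0.0256 + 0.0225 = 0.3210
Σp_2ᵢ² = 0.36² + 0.06² + 0.36² + 0.02² + 0.20² = 0.1296 + 0.0036 + 0.1296 + 0.0004 + 0.0400 = 0.3032
O = 0.1346 / √(0.3210 × 0.3032) = 0.1346 / 0.31197 = 0.4315
O = 0.4315 > 0.3 → Yes.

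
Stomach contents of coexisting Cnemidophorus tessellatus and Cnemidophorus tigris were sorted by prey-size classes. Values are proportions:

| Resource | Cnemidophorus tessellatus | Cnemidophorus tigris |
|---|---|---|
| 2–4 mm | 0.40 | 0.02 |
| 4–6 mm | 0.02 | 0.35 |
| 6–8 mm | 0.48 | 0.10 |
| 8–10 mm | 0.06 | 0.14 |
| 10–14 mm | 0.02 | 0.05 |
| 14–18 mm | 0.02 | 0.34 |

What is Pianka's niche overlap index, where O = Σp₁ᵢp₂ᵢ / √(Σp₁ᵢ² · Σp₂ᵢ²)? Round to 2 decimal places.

Σ p₁ᵢp₂ᵢ = 0.0080 + 0.0070 + 0.0480 + 0.0084 + 0.0010 + 0.0068 = 0.0792
Σp_1ᵢ² = 0.40² + 0.02² + 0.48² + 0.06² + 0.02² + 0.02² = 0.1600 + 0.0004 + 0.2304 + 0.0036 + 0.0004 + 0.0004 = 0.3952
Σp_2ᵢ² = 0.02² + 0.35² + 0.10² + 0.14² + 0.05² + 0.34² = 0.0004 + 0.1225 + 0.0100 + 0.0196 + 0.0025 + 0.1156 = 0.2706
O = 0.0792 / √(0.3952 × 0.2706) = 0.0792 / 0.32702 = 0.2422

0.24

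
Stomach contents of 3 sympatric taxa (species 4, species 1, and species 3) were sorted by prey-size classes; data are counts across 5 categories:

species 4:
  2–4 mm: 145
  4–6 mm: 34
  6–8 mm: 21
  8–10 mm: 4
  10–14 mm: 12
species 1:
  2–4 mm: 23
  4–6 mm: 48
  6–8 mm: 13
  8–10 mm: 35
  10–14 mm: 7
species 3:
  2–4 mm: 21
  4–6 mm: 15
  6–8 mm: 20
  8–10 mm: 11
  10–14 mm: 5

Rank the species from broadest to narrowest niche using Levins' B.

Proportions for species 4 (n=216): 145/216=0.6713, 34/216=0.1574, 21/216=0.0972, 4/216=0.0185, 12/216=0.0556
Proportions for species 1 (n=126): 23/126=0.1825, 48/126=0.3810, 13/126=0.1032, 35/126=0.2778, 7/126=0.0556
Proportions for species 3 (n=72): 21/72=0.2917, 15/72=0.2083, 20/72=0.2778, 11/72=0.1528, 5/72=0.0694
Σp_4ᵢ² = 0.6713² + 0.1574² + 0.0972² + 0.0185² + 0.0556² = 0.450644 + 0.024775 + 0.009448 + 0.000342 + 0.003091 = 0.488300
B_4 = 1 / 0.488300 = 2.0479
Σp_1ᵢ² = 0.1825² + 0.3810² + 0.1032² + 0.2778² + 0.0556² = 0.033306 + 0.145161 + 0.010650 + 0.077173 + 0.003091 = 0.269381
B_1 = 1 / 0.269381 = 3.7122
Σp_3ᵢ² = 0.2917² + 0.2083² + 0.2778² + 0.1528² + 0.0694² = 0.085089 + 0.043389 + 0.077173 + 0.023348 + 0.004816 = 0.233815
B_3 = 1 / 0.233815 = 4.2769
Ranking by B (broadest → narrowest): species 3 (4.28) > species 1 (3.71) > species 4 (2.05)

species 3 > species 1 > species 4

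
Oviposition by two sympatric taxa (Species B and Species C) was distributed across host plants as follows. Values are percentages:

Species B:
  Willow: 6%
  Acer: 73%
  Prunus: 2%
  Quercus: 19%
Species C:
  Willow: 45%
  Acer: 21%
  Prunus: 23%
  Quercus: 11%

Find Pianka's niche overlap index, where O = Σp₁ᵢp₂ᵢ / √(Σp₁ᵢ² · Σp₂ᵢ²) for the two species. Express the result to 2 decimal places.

Convert percentages to proportions (divide by 100).
Σ p₁ᵢp₂ᵢ = 0.0270 + 0.1533 + 0.0046 + 0.0209 = 0.2058
Σp_1ᵢ² = 0.06² + 0.73² + 0.02² + 0.19² = 0.0036 + 0.5329 + 0.0004 + 0.0361 = 0.5730
Σp_2ᵢ² = 0.45² + 0.21² + 0.23² + 0.11² = 0.2025 + 0.0441 + 0.0529 + 0.0121 = 0.3116
O = 0.2058 / √(0.5730 × 0.3116) = 0.2058 / 0.42255 = 0.4870

0.49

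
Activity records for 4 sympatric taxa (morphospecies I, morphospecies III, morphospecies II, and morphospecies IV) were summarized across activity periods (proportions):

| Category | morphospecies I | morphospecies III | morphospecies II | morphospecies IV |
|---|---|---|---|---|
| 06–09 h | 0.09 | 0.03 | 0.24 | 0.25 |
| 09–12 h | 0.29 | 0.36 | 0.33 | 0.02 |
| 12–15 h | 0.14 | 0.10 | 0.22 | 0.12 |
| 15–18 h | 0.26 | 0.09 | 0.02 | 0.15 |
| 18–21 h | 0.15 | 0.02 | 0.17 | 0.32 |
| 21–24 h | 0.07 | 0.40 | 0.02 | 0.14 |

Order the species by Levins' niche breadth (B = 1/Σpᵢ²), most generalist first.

Σp_Iᵢ² = 0.09² + 0.29² + 0.14² + 0.26² + 0.15² + 0.07² = 0.0081 + 0.0841 + 0.0196 + 0.0676 + 0.0225 + 0.0049 = 0.2068
B_I = 1 / 0.2068 = 4.8356
Σp_IIIᵢ² = 0.03² + 0.36² + 0.10² + 0.09² + 0.02² + 0.40² = 0.0009 + 0.1296 + 0.0100 + 0.0081 + 0.0004 + 0.1600 = 0.3090
B_III = 1 / 0.3090 = 3.2362
Σp_IIᵢ² = 0.24² + 0.33² + 0.22² + 0.02² + 0.17² + 0.02² = 0.0576 + 0.1089 + 0.0484 + 0.0004 + 0.0289 + 0.0004 = 0.2446
B_II = 1 / 0.2446 = 4.0883
Σp_IVᵢ² = 0.25² + 0.02² + 0.12² + 0.15² + 0.32² + 0.14² = 0.0625 + 0.0004 + 0.0144 + 0.0225 + 0.1024 + 0.0196 = 0.2218
B_IV = 1 / 0.2218 = 4.5086
Ranking by B (broadest → narrowest): morphospecies I (4.84) > morphospecies IV (4.51) > morphospecies II (4.09) > morphospecies III (3.24)

morphospecies I > morphospecies IV > morphospecies II > morphospecies III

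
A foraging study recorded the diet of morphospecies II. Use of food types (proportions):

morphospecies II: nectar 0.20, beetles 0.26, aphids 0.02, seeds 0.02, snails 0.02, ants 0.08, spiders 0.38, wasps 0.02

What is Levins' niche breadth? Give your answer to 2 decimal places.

3.85

Σpᵢ² = 0.20² + 0.26² + 0.02² + 0.02² + 0.02² + 0.08² + 0.38² + 0.02² = 0.0400 + 0.0676 + 0.0004 + 0.0004 + 0.0004 + 0.0064 + 0.1444 + 0.0004 = 0.2600
B = 1 / 0.2600 = 3.8462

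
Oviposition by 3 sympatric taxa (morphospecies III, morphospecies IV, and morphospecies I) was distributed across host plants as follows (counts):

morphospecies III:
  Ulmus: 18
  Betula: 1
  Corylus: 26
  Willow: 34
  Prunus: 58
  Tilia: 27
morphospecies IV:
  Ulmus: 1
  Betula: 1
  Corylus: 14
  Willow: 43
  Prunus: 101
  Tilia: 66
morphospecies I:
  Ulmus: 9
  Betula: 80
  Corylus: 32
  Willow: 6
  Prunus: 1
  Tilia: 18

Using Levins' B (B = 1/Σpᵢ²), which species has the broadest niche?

morphospecies III

Proportions for morphospecies III (n=164): 18/164=0.1098, 1/164=0.0061, 26/164=0.1585, 34/164=0.2073, 58/164=0.3537, 27/164=0.1646
Proportions for morphospecies IV (n=226): 1/226=0.0044, 1/226=0.0044, 14/226=0.0619, 43/226=0.1903, 101/226=0.4469, 66/226=0.2920
Proportions for morphospecies I (n=146): 9/146=0.0616, 80/146=0.5479, 32/146=0.2192, 6/146=0.0411, 1/146=0.0068, 18/146=0.1233
Σp_IIIᵢ² = 0.1098² + 0.0061² + 0.1585² + 0.2073² + 0.3537² + 0.1646² = 0.012056 + 0.000037 + 0.025122 + 0.042973 + 0.125104 + 0.027093 = 0.232385
B_III = 1 / 0.232385 = 4.3032
Σp_IVᵢ² = 0.0044² + 0.0044² + 0.0619² + 0.1903² + 0.4469² + 0.2920² = 0.000019 + 0.000019 + 0.003832 + 0.036214 + 0.199720 + 0.085264 = 0.325068
B_IV = 1 / 0.325068 = 3.0763
Σp_Iᵢ² = 0.0616² + 0.5479² + 0.2192² + 0.0411² + 0.0068² + 0.1233² = 0.003795 + 0.300194 + 0.048049 + 0.001689 + 0.000046 + 0.015203 = 0.368976
B_I = 1 / 0.368976 = 2.7102
Highest B → broadest niche (most generalist): morphospecies III (B = 4.30).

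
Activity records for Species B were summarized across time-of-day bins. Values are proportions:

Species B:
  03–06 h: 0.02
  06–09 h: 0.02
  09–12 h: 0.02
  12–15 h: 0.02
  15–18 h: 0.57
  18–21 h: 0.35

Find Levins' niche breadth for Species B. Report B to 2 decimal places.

Σpᵢ² = 0.02² + 0.02² + 0.02² + 0.02² + 0.57² + 0.35² = 0.0004 + 0.0004 + 0.0004 + 0.0004 + 0.3249 + 0.1225 = 0.4490
B = 1 / 0.4490 = 2.2272

2.23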